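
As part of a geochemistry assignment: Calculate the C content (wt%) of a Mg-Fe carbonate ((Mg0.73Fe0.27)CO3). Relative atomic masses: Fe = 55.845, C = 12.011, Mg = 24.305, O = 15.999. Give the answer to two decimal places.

Molar mass of (Mg0.73Fe0.27)CO3: 0.73*24.305 + 0.27*55.845 + 1*12.011 + 3*15.999 = 92.829 g/mol.
Mass of C per formula unit: 1 × 12.011 = 12.011 g.
Weight fraction C = 12.011 / 92.829 = 0.1294.

12.94 wt%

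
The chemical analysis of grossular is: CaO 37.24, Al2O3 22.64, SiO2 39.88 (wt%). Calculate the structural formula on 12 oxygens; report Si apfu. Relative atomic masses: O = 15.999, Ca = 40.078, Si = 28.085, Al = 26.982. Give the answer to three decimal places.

2.997 Si apfu

CaO: 37.24/56.077 = 0.66409 mol → 0.66409 mol Ca, 0.66409 mol O.
Al2O3: 22.64/101.961 = 0.22205 mol → 0.44410 mol Al, 0.66615 mol O.
SiO2: 39.88/60.083 = 0.66375 mol → 0.66375 mol Si, 1.32750 mol O.
Total oxygen = 2.65774 mol. Normalization factor = 12/2.65774 = 4.51511.
Si per 12 O = 0.66375 × 4.51511 = 2.997.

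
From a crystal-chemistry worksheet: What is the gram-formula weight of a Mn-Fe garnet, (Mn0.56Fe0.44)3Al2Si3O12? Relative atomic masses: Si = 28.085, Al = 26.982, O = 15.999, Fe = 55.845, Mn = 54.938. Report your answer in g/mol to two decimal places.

The formula mass is the sum 1.68×54.938 + 1.32×55.845 + 2×26.982 + 3×28.085 + 12×15.999.

496.22 g/mol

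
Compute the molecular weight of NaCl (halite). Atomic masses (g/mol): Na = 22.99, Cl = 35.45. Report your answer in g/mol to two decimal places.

58.44 g/mol

M = 1·22.99 + 1·35.45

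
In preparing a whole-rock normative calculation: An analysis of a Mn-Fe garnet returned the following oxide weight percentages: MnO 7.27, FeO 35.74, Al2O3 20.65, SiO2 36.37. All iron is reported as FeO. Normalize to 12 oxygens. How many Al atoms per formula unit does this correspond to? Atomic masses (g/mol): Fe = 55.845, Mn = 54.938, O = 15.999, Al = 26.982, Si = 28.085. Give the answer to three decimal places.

2.010 Al apfu

7.27 wt% MnO ÷ 70.937 g/mol = 0.10249 mol, giving 0.10249 Mn and 0.10249 O.
35.74 wt% FeO ÷ 71.844 g/mol = 0.49747 mol, giving 0.49747 Fe and 0.49747 O.
20.65 wt% Al2O3 ÷ 101.961 g/mol = 0.20253 mol, giving 0.40506 Al and 0.60759 O.
36.37 wt% SiO2 ÷ 60.083 g/mol = 0.60533 mol, giving 0.60533 Si and 1.21066 O.
Oxygen sums to 2.41821; scaling by 12/2.41821 = 4.96235 puts the formula on 12 O.
Al: 0.40506 × 4.96235 = 2.010 atoms per formula unit.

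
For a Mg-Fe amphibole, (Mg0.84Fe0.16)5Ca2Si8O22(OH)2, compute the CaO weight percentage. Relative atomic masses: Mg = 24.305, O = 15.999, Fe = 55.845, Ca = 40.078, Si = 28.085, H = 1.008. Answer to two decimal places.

13.39 wt%

Formula mass = 837.585 g/mol.
2 Ca → 2.0000 mol CaO per formula unit; M(CaO) = 56.077, so CaO mass = 112.154 g.
112.154/837.585 × 100 = 13.39 wt%.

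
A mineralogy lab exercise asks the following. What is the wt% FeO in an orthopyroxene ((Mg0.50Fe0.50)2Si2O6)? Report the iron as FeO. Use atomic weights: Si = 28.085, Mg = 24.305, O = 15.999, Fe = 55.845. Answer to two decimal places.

30.93 wt%

Molar mass of (Mg0.50Fe0.50)2Si2O6 = 1·24.305 + 1·55.845 + 2·28.085 + 6·15.999 = 232.314 g/mol.
Each formula unit contains 1 Fe, equivalent to 1/1 = 1.0000 mol FeO.
M(FeO) = 1×55.845 + 1×15.999 = 71.844 g/mol.
Mass of FeO per formula unit = 1.0000 × 71.844 = 71.844 g.
FeO wt% = 71.844 / 232.314 × 100 = 30.93%.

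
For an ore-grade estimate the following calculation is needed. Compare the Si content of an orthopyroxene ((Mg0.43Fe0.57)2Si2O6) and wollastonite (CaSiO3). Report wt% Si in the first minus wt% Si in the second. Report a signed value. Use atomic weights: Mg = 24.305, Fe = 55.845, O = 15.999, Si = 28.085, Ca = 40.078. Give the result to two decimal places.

M((Mg0.43Fe0.57)2Si2O6) = 236.730 g/mol, so wt% Si = 56.170/236.730 × 100 = 23.73%.
M(CaSiO3) = 116.160 g/mol, so wt% Si = 28.085/116.160 × 100 = 24.18%.
23.73 − 24.18 = -0.45 pp.

-0.45 percentage points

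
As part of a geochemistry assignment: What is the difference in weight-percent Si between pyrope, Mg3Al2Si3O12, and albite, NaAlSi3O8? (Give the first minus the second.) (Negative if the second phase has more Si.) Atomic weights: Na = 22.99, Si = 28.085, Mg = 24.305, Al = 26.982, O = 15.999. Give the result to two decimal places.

First mineral: 84.255 g Si in 403.122 g formula = 20.90 wt% Si.
Second mineral: 84.255 g Si in 262.219 g formula = 32.13 wt% Si.
20.90% − 32.13% gives a difference of -11.23 percentage points.

-11.23 percentage points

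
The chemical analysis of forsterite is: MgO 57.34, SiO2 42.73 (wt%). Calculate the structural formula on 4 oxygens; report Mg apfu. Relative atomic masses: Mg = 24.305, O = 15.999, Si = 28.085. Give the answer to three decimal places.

2.000 Mg apfu

MgO (M=40.304): mol = 1.42269; Mg = 1.42269, O = 1.42269.
SiO2 (M=60.083): mol = 0.71118; Si = 0.71118, O = 1.42236.
ΣO = 2.84505; factor = 4/ΣO = 1.40595.
Mg apfu = 1.42269 × 1.40595 = 2.000.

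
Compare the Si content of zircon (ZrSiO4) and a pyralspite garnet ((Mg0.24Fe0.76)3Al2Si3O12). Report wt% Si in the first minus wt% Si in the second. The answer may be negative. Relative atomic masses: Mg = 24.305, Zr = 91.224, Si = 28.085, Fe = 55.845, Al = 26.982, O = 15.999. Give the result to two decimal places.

-2.42 percentage points

Si in ZrSiO4: molar mass 183.305 g/mol; 1×28.085 = 28.085 g → 15.32 wt%.
Si in (Mg0.24Fe0.76)3Al2Si3O12: molar mass 475.033 g/mol; 3×28.085 = 84.255 g → 17.74 wt%.
Difference = 15.32 − 17.74 = -2.42 percentage points.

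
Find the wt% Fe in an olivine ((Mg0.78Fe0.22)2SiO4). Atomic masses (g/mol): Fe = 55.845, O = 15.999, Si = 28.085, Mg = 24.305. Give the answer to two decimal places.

Molar mass of (Mg0.78Fe0.22)2SiO4: 1.56·24.305 + 0.44·55.845 + 1·28.085 + 4·15.999 = 154.569 g/mol.
Mass of Fe per formula unit: 0.44 × 55.845 = 24.572 g.
Weight fraction Fe = 24.572 / 154.569 = 0.1590.

15.90 mass %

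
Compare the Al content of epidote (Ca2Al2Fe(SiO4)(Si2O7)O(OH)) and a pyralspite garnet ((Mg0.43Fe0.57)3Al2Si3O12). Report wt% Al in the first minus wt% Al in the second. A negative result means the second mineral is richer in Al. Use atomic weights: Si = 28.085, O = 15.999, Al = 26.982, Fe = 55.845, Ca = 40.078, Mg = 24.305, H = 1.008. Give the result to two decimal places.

First mineral: 53.964 g Al in 483.215 g formula = 11.17 wt% Al.
Second mineral: 53.964 g Al in 457.055 g formula = 11.81 wt% Al.
11.17% − 11.81% gives a difference of -0.64 percentage points.

-0.64 percentage points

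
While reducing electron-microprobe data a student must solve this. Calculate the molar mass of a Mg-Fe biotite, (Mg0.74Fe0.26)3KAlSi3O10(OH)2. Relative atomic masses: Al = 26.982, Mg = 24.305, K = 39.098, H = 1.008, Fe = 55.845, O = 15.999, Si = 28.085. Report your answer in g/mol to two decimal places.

The formula mass is the sum 2.22·24.305 + 0.78·55.845 + 1·39.098 + 1·26.982 + 3·28.085 + 12·15.999 + 2·1.008.

441.86 g/mol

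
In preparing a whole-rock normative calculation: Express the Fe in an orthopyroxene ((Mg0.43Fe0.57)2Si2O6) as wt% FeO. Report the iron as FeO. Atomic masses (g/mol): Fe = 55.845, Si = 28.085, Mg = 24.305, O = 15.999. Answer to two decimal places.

34.60 wt%

Molar mass of (Mg0.43Fe0.57)2Si2O6 = 0.86×24.305 + 1.14×55.845 + 2×28.085 + 6×15.999 = 236.730 g/mol.
Each formula unit contains 1.14 Fe, equivalent to 1.14/1 = 1.1400 mol FeO.
M(FeO) = 1×55.845 + 1×15.999 = 71.844 g/mol.
Mass of FeO per formula unit = 1.1400 × 71.844 = 81.902 g.
FeO wt% = 81.902 / 236.730 × 100 = 34.60%.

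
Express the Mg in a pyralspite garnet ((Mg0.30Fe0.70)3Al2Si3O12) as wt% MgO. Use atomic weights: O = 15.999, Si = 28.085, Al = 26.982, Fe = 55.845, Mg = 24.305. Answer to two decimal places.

7.73 wt%

Formula mass = 469.356 g/mol.
0.90 Mg → 0.9000 mol MgO per formula unit; M(MgO) = 40.304, so MgO mass = 36.274 g.
36.274/469.356 × 100 = 7.73 wt%.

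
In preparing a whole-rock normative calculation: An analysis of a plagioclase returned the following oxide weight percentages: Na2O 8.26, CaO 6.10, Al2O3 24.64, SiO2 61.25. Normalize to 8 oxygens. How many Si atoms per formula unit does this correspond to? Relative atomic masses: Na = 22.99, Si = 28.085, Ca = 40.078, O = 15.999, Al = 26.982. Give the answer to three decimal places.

2.713 Si apfu

Na2O (M=61.979): mol = 0.13327; Na = 0.26654, O = 0.13327.
CaO (M=56.077): mol = 0.10878; Ca = 0.10878, O = 0.10878.
Al2O3 (M=101.961): mol = 0.24166; Al = 0.48332, O = 0.72498.
SiO2 (M=60.083): mol = 1.01942; Si = 1.01942, O = 2.03884.
ΣO = 3.00587; factor = 8/ΣO = 2.66146.
Si apfu = 1.01942 × 2.66146 = 2.713.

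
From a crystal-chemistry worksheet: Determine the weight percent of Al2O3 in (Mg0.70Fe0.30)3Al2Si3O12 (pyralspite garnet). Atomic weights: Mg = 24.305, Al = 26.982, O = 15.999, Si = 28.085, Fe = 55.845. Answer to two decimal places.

23.63 wt%

Formula mass = 431.508 g/mol.
2 Al → 1.0000 mol Al2O3 per formula unit; M(Al2O3) = 101.961, so Al2O3 mass = 101.961 g.
101.961/431.508 × 100 = 23.63 wt%.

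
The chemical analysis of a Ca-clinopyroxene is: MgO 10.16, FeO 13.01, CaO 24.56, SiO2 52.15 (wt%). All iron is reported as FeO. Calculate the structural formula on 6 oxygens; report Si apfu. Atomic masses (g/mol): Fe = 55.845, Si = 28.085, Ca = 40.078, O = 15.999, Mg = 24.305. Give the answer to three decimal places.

1.998 Si apfu

MgO: 10.16/40.304 = 0.25208 mol → 0.25208 mol Mg, 0.25208 mol O.
FeO: 13.01/71.844 = 0.18109 mol → 0.18109 mol Fe, 0.18109 mol O.
CaO: 24.56/56.077 = 0.43797 mol → 0.43797 mol Ca, 0.43797 mol O.
SiO2: 52.15/60.083 = 0.86797 mol → 0.86797 mol Si, 1.73594 mol O.
Total oxygen = 2.60708 mol. Normalization factor = 6/2.60708 = 2.30143.
Si per 6 O = 0.86797 × 2.30143 = 1.998.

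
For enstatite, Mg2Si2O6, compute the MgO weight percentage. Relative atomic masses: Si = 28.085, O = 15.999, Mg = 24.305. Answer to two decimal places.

40.15 wt%

Molar mass of Mg2Si2O6 = 2×24.305 + 2×28.085 + 6×15.999 = 200.774 g/mol.
Each formula unit contains 2 Mg, equivalent to 2/1 = 2.0000 mol MgO.
M(MgO) = 1×24.305 + 1×15.999 = 40.304 g/mol.
Mass of MgO per formula unit = 2.0000 × 40.304 = 80.608 g.
MgO wt% = 80.608 / 200.774 × 100 = 40.15%.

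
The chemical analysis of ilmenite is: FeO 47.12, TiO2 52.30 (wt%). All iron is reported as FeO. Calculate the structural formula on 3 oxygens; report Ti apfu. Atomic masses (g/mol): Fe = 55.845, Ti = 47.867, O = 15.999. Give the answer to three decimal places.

47.12 wt% FeO ÷ 71.844 g/mol = 0.65587 mol, giving 0.65587 Fe and 0.65587 O.
52.30 wt% TiO2 ÷ 79.865 g/mol = 0.65486 mol, giving 0.65486 Ti and 1.30972 O.
Oxygen sums to 1.96559; scaling by 3/1.96559 = 1.52626 puts the formula on 3 O.
Ti: 0.65486 × 1.52626 = 0.999 atoms per formula unit.

0.999 Ti apfu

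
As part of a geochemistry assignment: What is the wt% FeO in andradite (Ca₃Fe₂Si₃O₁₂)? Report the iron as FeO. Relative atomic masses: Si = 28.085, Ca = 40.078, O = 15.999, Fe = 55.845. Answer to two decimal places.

28.28 wt%

Formula mass = 508.167 g/mol.
2 Fe → 2.0000 mol FeO per formula unit; M(FeO) = 71.844, so FeO mass = 143.688 g.
143.688/508.167 × 100 = 28.28 wt%.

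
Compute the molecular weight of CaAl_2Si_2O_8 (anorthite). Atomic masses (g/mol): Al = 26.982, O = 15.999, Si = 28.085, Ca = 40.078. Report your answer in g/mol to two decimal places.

The formula mass is the sum 1*40.078 + 2*26.982 + 2*28.085 + 8*15.999.

278.20 g/mol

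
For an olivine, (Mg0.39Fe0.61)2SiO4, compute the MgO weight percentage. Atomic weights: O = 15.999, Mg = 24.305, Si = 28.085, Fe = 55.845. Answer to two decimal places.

17.55 wt%

M((Mg0.39Fe0.61)2SiO4) = 179.170 g/mol; M(MgO) = 40.304 g/mol.
Moles MgO per formula unit = 0.78 Mg ÷ 1 = 0.7800.
MgO fraction = (0.7800 × 40.304) / 179.170 = 31.437/179.170 = 0.1755.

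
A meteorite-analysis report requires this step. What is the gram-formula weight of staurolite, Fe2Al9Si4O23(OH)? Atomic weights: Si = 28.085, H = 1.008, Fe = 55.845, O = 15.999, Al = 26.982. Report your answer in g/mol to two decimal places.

The formula mass is the sum 2(55.845) + 9(26.982) + 4(28.085) + 24(15.999) + 1(1.008).

851.85 g/mol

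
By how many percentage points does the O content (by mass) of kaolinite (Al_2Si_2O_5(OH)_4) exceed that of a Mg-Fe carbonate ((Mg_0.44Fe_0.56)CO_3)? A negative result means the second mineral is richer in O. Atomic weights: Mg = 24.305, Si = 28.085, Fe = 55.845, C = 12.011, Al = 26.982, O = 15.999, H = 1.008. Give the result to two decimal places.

8.71 percentage points

O in Al_2Si_2O_5(OH)_4: molar mass 258.157 g/mol; 9×15.999 = 143.991 g → 55.78 wt%.
O in (Mg_0.44Fe_0.56)CO_3: molar mass 101.975 g/mol; 3×15.999 = 47.997 g → 47.07 wt%.
Difference = 55.78 − 47.07 = 8.71 percentage points.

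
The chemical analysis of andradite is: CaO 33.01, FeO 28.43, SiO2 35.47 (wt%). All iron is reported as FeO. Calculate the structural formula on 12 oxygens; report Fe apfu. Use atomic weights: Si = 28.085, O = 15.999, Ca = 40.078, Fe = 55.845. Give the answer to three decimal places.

CaO: 33.01/56.077 = 0.58865 mol → 0.58865 mol Ca, 0.58865 mol O.
FeO: 28.43/71.844 = 0.39572 mol → 0.39572 mol Fe, 0.39572 mol O.
SiO2: 35.47/60.083 = 0.59035 mol → 0.59035 mol Si, 1.18070 mol O.
Total oxygen = 2.16507 mol. Normalization factor = 12/2.16507 = 5.54255.
Fe per 12 O = 0.39572 × 5.54255 = 2.193.

2.193 Fe apfu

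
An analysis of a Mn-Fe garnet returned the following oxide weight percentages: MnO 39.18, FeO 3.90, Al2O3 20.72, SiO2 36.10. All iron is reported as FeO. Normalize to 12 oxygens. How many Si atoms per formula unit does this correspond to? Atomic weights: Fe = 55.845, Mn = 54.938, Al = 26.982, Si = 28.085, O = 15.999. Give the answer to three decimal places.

2.982 Si apfu

MnO: 39.18/70.937 = 0.55232 mol → 0.55232 mol Mn, 0.55232 mol O.
FeO: 3.90/71.844 = 0.05428 mol → 0.05428 mol Fe, 0.05428 mol O.
Al2O3: 20.72/101.961 = 0.20321 mol → 0.40642 mol Al, 0.60963 mol O.
SiO2: 36.10/60.083 = 0.60084 mol → 0.60084 mol Si, 1.20168 mol O.
Total oxygen = 2.41791 mol. Normalization factor = 12/2.41791 = 4.96296.
Si per 12 O = 0.60084 × 4.96296 = 2.982.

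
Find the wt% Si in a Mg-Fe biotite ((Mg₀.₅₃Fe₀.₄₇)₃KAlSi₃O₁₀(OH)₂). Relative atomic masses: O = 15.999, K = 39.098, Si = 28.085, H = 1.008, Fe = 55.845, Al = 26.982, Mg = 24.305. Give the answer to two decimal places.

Formula mass = 1.59*24.305 + 1.41*55.845 + 1*39.098 + 1*26.982 + 3*28.085 + 12*15.999 + 2*1.008 = 461.725 g/mol, of which 84.255 g is Si.
So Si makes up 84.255/461.725 = 0.1825 of the mass, i.e. 18.25%.

18.25 wt%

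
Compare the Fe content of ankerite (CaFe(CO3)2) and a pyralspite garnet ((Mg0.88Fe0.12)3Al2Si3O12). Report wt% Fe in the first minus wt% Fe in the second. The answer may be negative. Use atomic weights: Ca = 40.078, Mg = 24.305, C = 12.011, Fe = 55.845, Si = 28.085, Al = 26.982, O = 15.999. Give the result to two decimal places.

M(CaFe(CO3)2) = 215.939 g/mol, so wt% Fe = 55.845/215.939 × 100 = 25.86%.
M((Mg0.88Fe0.12)3Al2Si3O12) = 414.476 g/mol, so wt% Fe = 20.104/414.476 × 100 = 4.85%.
25.86 − 4.85 = 21.01 pp.

21.01 percentage points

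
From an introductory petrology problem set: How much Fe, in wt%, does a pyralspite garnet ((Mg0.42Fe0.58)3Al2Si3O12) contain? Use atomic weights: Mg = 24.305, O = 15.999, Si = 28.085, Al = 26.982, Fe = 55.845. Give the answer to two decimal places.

21.22 wt%

M((Mg0.42Fe0.58)3Al2Si3O12) = 458.002 g/mol.
Fe contributes 1.74 × 55.845 = 97.170 g per mole.
97.170/458.002 = 0.2122 → 21.22%.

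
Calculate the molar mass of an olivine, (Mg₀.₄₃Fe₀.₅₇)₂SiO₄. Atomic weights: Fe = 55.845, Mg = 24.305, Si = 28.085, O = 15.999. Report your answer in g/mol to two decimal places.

M = 0.86*24.305 + 1.14*55.845 + 1*28.085 + 4*15.999

176.65 g/mol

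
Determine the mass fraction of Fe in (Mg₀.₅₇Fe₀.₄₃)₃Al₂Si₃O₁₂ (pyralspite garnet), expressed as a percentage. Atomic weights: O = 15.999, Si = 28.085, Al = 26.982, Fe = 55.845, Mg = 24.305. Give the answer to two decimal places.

M((Mg₀.₅₇Fe₀.₄₃)₃Al₂Si₃O₁₂) = 443.809 g/mol.
Fe contributes 1.29 × 55.845 = 72.040 g per mole.
72.040/443.809 = 0.1623 → 16.23%.

16.23 mass %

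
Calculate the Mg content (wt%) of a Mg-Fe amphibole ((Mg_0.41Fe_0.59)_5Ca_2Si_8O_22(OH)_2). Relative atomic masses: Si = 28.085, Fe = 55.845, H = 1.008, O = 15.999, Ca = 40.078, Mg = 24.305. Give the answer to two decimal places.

Formula mass = 2.05*24.305 + 2.95*55.845 + 2*40.078 + 8*28.085 + 24*15.999 + 2*1.008 = 905.396 g/mol, of which 49.825 g is Mg.
So Mg makes up 49.825/905.396 = 0.0550 of the mass, i.e. 5.50%.

5.50 wt%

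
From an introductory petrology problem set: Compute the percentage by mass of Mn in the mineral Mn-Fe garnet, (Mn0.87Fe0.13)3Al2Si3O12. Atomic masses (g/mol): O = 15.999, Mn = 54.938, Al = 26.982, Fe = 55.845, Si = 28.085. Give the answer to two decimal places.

28.95 mass %

Molar mass of (Mn0.87Fe0.13)3Al2Si3O12: 2.61·54.938 + 0.39·55.845 + 2·26.982 + 3·28.085 + 12·15.999 = 495.375 g/mol.
Mass of Mn per formula unit: 2.61 × 54.938 = 143.388 g.
Weight fraction Mn = 143.388 / 495.375 = 0.2895.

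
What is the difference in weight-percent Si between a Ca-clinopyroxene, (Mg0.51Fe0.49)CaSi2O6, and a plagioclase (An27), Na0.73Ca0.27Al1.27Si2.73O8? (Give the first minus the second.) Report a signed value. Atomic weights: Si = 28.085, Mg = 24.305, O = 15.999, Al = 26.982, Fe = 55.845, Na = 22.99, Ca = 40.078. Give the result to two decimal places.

M((Mg0.51Fe0.49)CaSi2O6) = 232.002 g/mol, so wt% Si = 56.170/232.002 × 100 = 24.21%.
M(Na0.73Ca0.27Al1.27Si2.73O8) = 266.535 g/mol, so wt% Si = 76.672/266.535 × 100 = 28.77%.
24.21 − 28.77 = -4.56 pp.

-4.56 percentage points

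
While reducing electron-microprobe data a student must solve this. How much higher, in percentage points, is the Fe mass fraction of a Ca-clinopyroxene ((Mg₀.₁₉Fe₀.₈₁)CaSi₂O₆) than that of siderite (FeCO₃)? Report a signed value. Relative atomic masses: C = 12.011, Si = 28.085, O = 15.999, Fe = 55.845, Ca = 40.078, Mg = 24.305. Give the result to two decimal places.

-29.52 percentage points

Fe in (Mg₀.₁₉Fe₀.₈₁)CaSi₂O₆: molar mass 242.094 g/mol; 0.81×55.845 = 45.234 g → 18.68 wt%.
Fe in FeCO₃: molar mass 115.853 g/mol; 1×55.845 = 55.845 g → 48.20 wt%.
Difference = 18.68 − 48.20 = -29.52 percentage points.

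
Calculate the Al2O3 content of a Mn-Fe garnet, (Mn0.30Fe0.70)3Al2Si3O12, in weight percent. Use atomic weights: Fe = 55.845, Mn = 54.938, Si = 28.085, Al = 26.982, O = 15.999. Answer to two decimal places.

20.52 wt%

M((Mn0.30Fe0.70)3Al2Si3O12) = 496.926 g/mol; M(Al2O3) = 101.961 g/mol.
Moles Al2O3 per formula unit = 2 Al ÷ 2 = 1.0000.
Al2O3 fraction = (1.0000 × 101.961) / 496.926 = 101.961/496.926 = 0.2052.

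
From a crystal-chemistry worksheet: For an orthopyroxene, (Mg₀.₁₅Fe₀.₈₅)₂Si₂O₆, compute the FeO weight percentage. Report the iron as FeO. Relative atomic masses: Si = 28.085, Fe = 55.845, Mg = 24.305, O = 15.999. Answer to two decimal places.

Molar mass of (Mg₀.₁₅Fe₀.₈₅)₂Si₂O₆ = 0.30*24.305 + 1.70*55.845 + 2*28.085 + 6*15.999 = 254.392 g/mol.
Each formula unit contains 1.70 Fe, equivalent to 1.70/1 = 1.7000 mol FeO.
M(FeO) = 1×55.845 + 1×15.999 = 71.844 g/mol.
Mass of FeO per formula unit = 1.7000 × 71.844 = 122.135 g.
FeO wt% = 122.135 / 254.392 × 100 = 48.01%.

48.01 wt%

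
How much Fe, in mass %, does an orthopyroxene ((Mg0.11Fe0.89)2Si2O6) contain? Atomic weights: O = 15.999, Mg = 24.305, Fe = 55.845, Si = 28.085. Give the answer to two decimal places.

M((Mg0.11Fe0.89)2Si2O6) = 256.915 g/mol.
Fe contributes 1.78 × 55.845 = 99.404 g per mole.
99.404/256.915 = 0.3869 → 38.69%.

38.69 mass %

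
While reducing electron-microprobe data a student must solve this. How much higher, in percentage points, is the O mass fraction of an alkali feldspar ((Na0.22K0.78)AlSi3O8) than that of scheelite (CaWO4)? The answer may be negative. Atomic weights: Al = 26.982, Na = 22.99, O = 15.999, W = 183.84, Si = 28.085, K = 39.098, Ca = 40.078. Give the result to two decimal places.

M((Na0.22K0.78)AlSi3O8) = 274.783 g/mol, so wt% O = 127.992/274.783 × 100 = 46.58%.
M(CaWO4) = 287.914 g/mol, so wt% O = 63.996/287.914 × 100 = 22.23%.
46.58 − 22.23 = 24.35 pp.

24.35 percentage points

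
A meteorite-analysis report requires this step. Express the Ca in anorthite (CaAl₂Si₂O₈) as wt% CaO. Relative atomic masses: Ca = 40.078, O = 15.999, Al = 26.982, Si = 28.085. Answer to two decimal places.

20.16 wt%

M(CaAl₂Si₂O₈) = 278.204 g/mol; M(CaO) = 56.077 g/mol.
Moles CaO per formula unit = 1 Ca ÷ 1 = 1.0000.
CaO fraction = (1.0000 × 56.077) / 278.204 = 56.077/278.204 = 0.2016.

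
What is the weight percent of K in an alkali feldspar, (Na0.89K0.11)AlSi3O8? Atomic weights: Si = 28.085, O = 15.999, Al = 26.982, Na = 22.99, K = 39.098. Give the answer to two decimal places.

1.63 mass %

Formula mass = 0.89·22.99 + 0.11·39.098 + 1·26.982 + 3·28.085 + 8·15.999 = 263.991 g/mol, of which 4.301 g is K.
So K makes up 4.301/263.991 = 0.0163 of the mass, i.e. 1.63%.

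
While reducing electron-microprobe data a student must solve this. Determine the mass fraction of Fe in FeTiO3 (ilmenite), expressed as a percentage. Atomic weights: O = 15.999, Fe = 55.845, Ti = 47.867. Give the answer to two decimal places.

36.81 weight percent

Formula mass = 1*55.845 + 1*47.867 + 3*15.999 = 151.709 g/mol, of which 55.845 g is Fe.
So Fe makes up 55.845/151.709 = 0.3681 of the mass, i.e. 36.81%.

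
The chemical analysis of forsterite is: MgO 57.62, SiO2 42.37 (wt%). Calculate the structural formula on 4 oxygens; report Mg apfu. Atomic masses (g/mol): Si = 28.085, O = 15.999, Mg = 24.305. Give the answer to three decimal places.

2.014 Mg apfu

57.62 wt% MgO ÷ 40.304 g/mol = 1.42963 mol, giving 1.42963 Mg and 1.42963 O.
42.37 wt% SiO2 ÷ 60.083 g/mol = 0.70519 mol, giving 0.70519 Si and 1.41038 O.
Oxygen sums to 2.84001; scaling by 4/2.84001 = 1.40845 puts the formula on 4 O.
Mg: 1.42963 × 1.40845 = 2.014 atoms per formula unit.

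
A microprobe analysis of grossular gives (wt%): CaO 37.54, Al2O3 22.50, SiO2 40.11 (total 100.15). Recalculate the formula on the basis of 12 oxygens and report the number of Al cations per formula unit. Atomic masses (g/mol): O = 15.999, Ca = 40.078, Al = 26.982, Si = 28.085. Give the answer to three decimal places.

1.986 Al apfu

37.54 wt% CaO ÷ 56.077 g/mol = 0.66944 mol, giving 0.66944 Ca and 0.66944 O.
22.50 wt% Al2O3 ÷ 101.961 g/mol = 0.22067 mol, giving 0.44134 Al and 0.66201 O.
40.11 wt% SiO2 ÷ 60.083 g/mol = 0.66758 mol, giving 0.66758 Si and 1.33516 O.
Oxygen sums to 2.66661; scaling by 12/2.66661 = 4.50010 puts the formula on 12 O.
Al: 0.44134 × 4.50010 = 1.986 atoms per formula unit.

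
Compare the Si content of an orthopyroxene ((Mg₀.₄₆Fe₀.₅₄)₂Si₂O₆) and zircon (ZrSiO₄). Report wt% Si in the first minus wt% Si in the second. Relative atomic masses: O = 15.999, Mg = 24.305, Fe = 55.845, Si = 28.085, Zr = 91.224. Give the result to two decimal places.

M((Mg₀.₄₆Fe₀.₅₄)₂Si₂O₆) = 234.837 g/mol, so wt% Si = 56.170/234.837 × 100 = 23.92%.
M(ZrSiO₄) = 183.305 g/mol, so wt% Si = 28.085/183.305 × 100 = 15.32%.
23.92 − 15.32 = 8.60 pp.

8.60 percentage points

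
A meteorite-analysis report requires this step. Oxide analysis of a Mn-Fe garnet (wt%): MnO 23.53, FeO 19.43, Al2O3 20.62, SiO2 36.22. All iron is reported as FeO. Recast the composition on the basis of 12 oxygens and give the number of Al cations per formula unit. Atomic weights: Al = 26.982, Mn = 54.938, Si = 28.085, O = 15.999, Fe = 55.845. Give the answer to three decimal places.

MnO (M=70.937): mol = 0.33170; Mn = 0.33170, O = 0.33170.
FeO (M=71.844): mol = 0.27045; Fe = 0.27045, O = 0.27045.
Al2O3 (M=101.961): mol = 0.20223; Al = 0.40446, O = 0.60669.
SiO2 (M=60.083): mol = 0.60283; Si = 0.60283, O = 1.20566.
ΣO = 2.41450; factor = 12/ΣO = 4.96997.
Al apfu = 0.40446 × 4.96997 = 2.010.

2.010 Al apfu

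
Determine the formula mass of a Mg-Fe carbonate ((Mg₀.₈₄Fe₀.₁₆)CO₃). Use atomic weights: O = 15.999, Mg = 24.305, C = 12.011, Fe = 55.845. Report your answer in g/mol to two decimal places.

Mg: 0.84 × 24.305 = 20.4162
Fe: 0.16 × 55.845 = 8.9352
C: 1 × 12.011 = 12.0110
O: 3 × 15.999 = 47.9970
Summing the contributions gives the formula mass.

89.36 g/mol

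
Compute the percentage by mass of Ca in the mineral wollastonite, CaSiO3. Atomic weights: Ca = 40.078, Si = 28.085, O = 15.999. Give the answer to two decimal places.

34.50 wt%

Formula mass = 1·40.078 + 1·28.085 + 3·15.999 = 116.160 g/mol, of which 40.078 g is Ca.
So Ca makes up 40.078/116.160 = 0.3450 of the mass, i.e. 34.50%.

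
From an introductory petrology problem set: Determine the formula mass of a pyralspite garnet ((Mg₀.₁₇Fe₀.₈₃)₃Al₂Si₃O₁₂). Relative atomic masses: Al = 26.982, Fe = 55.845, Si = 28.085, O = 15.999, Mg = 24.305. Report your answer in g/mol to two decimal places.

481.66 g/mol

The formula mass is the sum 0.51×24.305 + 2.49×55.845 + 2×26.982 + 3×28.085 + 12×15.999.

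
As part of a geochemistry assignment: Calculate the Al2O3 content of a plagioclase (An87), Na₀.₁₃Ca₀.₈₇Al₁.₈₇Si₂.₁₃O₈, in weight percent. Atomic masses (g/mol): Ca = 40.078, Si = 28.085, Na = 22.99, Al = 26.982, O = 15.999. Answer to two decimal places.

34.53 wt%

M(Na₀.₁₃Ca₀.₈₇Al₁.₈₇Si₂.₁₃O₈) = 276.126 g/mol; M(Al2O3) = 101.961 g/mol.
Moles Al2O3 per formula unit = 1.87 Al ÷ 2 = 0.9350.
Al2O3 fraction = (0.9350 × 101.961) / 276.126 = 95.334/276.126 = 0.3453.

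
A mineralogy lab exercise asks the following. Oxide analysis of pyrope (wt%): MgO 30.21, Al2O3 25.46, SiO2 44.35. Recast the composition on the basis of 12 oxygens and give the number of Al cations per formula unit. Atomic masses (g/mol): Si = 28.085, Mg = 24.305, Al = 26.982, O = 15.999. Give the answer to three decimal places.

2.014 Al apfu

MgO: 30.21/40.304 = 0.74955 mol → 0.74955 mol Mg, 0.74955 mol O.
Al2O3: 25.46/101.961 = 0.24970 mol → 0.49940 mol Al, 0.74910 mol O.
SiO2: 44.35/60.083 = 0.73815 mol → 0.73815 mol Si, 1.47630 mol O.
Total oxygen = 2.97495 mol. Normalization factor = 12/2.97495 = 4.03368.
Al per 12 O = 0.49940 × 4.03368 = 2.014.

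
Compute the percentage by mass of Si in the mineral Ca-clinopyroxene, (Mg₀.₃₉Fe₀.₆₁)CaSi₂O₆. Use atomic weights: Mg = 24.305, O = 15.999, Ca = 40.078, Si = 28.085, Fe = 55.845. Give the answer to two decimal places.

Formula mass = 0.39×24.305 + 0.61×55.845 + 1×40.078 + 2×28.085 + 6×15.999 = 235.786 g/mol, of which 56.170 g is Si.
So Si makes up 56.170/235.786 = 0.2382 of the mass, i.e. 23.82%.

23.82 mass %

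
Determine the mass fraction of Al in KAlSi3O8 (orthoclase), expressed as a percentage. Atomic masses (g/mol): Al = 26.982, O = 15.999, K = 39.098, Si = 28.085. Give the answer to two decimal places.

Molar mass of KAlSi3O8: 1·39.098 + 1·26.982 + 3·28.085 + 8·15.999 = 278.327 g/mol.
Mass of Al per formula unit: 1 × 26.982 = 26.982 g.
Weight fraction Al = 26.982 / 278.327 = 0.0969.

9.69 wt%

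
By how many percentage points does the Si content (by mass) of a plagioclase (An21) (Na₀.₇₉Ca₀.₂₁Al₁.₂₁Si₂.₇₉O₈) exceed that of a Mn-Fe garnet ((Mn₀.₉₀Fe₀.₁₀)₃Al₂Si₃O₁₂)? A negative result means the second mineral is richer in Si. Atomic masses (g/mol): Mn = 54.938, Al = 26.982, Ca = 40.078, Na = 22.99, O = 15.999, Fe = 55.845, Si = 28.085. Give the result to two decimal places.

First mineral: 78.357 g Si in 265.576 g formula = 29.50 wt% Si.
Second mineral: 84.255 g Si in 495.293 g formula = 17.01 wt% Si.
29.50% − 17.01% gives a difference of 12.49 percentage points.

12.49 percentage points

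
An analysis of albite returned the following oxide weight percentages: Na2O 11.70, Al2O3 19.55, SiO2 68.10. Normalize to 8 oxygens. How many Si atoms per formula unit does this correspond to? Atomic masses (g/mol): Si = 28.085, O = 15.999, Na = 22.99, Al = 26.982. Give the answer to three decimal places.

Na2O: 11.70/61.979 = 0.18877 mol → 0.37754 mol Na, 0.18877 mol O.
Al2O3: 19.55/101.961 = 0.19174 mol → 0.38348 mol Al, 0.57522 mol O.
SiO2: 68.10/60.083 = 1.13343 mol → 1.13343 mol Si, 2.26686 mol O.
Total oxygen = 3.03085 mol. Normalization factor = 8/3.03085 = 2.63952.
Si per 8 O = 1.13343 × 2.63952 = 2.992.

2.992 Si apfu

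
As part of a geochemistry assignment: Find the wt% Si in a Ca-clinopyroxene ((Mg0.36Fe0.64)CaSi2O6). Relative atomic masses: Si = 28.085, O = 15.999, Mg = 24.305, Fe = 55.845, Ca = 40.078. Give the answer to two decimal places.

Molar mass of (Mg0.36Fe0.64)CaSi2O6: 0.36·24.305 + 0.64·55.845 + 1·40.078 + 2·28.085 + 6·15.999 = 236.733 g/mol.
Mass of Si per formula unit: 2 × 28.085 = 56.170 g.
Weight fraction Si = 56.170 / 236.733 = 0.2373.

23.73 weight percent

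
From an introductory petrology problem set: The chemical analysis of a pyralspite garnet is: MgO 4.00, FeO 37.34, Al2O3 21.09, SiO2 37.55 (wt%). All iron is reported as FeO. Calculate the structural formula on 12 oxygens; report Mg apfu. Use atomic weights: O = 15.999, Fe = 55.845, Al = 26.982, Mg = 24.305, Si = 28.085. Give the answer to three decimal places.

0.478 Mg apfu

MgO: 4.00/40.304 = 0.09925 mol → 0.09925 mol Mg, 0.09925 mol O.
FeO: 37.34/71.844 = 0.51974 mol → 0.51974 mol Fe, 0.51974 mol O.
Al2O3: 21.09/101.961 = 0.20684 mol → 0.41368 mol Al, 0.62052 mol O.
SiO2: 37.55/60.083 = 0.62497 mol → 0.62497 mol Si, 1.24994 mol O.
Total oxygen = 2.48945 mol. Normalization factor = 12/2.48945 = 4.82034.
Mg per 12 O = 0.09925 × 4.82034 = 0.478.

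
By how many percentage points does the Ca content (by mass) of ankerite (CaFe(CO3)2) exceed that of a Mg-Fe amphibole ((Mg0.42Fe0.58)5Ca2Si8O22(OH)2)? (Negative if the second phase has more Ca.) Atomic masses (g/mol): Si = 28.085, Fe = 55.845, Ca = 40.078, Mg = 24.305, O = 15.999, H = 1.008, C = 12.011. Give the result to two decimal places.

M(CaFe(CO3)2) = 215.939 g/mol, so wt% Ca = 40.078/215.939 × 100 = 18.56%.
M((Mg0.42Fe0.58)5Ca2Si8O22(OH)2) = 903.819 g/mol, so wt% Ca = 80.156/903.819 × 100 = 8.87%.
18.56 − 8.87 = 9.69 pp.

9.69 percentage points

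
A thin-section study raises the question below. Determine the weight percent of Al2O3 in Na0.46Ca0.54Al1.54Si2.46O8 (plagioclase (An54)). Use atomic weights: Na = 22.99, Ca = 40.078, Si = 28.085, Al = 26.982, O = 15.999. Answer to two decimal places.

28.99 wt%

M(Na0.46Ca0.54Al1.54Si2.46O8) = 270.851 g/mol; M(Al2O3) = 101.961 g/mol.
Moles Al2O3 per formula unit = 1.54 Al ÷ 2 = 0.7700.
Al2O3 fraction = (0.7700 × 101.961) / 270.851 = 78.510/270.851 = 0.2899.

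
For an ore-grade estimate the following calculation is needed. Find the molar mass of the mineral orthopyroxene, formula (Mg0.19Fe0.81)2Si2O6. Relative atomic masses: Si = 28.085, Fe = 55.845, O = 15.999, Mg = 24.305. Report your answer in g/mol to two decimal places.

Mg: 0.38 × 24.305 = 9.2359
Fe: 1.62 × 55.845 = 90.4689
Si: 2 × 28.085 = 56.1700
O: 6 × 15.999 = 95.9940
Summing the contributions gives the formula mass.

251.87 g/mol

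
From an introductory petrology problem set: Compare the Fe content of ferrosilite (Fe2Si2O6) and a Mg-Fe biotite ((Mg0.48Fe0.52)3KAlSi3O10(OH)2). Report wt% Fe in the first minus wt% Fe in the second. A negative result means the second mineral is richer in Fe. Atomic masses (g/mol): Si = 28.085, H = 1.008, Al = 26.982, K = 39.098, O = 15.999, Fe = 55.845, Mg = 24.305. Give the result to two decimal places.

23.65 percentage points

M(Fe2Si2O6) = 263.854 g/mol, so wt% Fe = 111.690/263.854 × 100 = 42.33%.
M((Mg0.48Fe0.52)3KAlSi3O10(OH)2) = 466.456 g/mol, so wt% Fe = 87.118/466.456 × 100 = 18.68%.
42.33 − 18.68 = 23.65 pp.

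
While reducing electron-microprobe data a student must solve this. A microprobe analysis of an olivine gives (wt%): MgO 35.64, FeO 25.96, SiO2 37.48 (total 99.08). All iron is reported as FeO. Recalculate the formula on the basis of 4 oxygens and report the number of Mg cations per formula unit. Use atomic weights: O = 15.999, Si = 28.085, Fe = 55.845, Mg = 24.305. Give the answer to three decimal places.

1.419 Mg apfu

MgO: 35.64/40.304 = 0.88428 mol → 0.88428 mol Mg, 0.88428 mol O.
FeO: 25.96/71.844 = 0.36134 mol → 0.36134 mol Fe, 0.36134 mol O.
SiO2: 37.48/60.083 = 0.62380 mol → 0.62380 mol Si, 1.24760 mol O.
Total oxygen = 2.49322 mol. Normalization factor = 4/2.49322 = 1.60435.
Mg per 4 O = 0.88428 × 1.60435 = 1.419.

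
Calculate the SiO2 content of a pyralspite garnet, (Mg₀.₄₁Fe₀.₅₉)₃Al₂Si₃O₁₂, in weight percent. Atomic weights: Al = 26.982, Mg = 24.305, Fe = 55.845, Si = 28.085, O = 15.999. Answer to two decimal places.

Molar mass of (Mg₀.₄₁Fe₀.₅₉)₃Al₂Si₃O₁₂ = 1.23×24.305 + 1.77×55.845 + 2×26.982 + 3×28.085 + 12×15.999 = 458.948 g/mol.
Each formula unit contains 3 Si, equivalent to 3/1 = 3.0000 mol SiO2.
M(SiO2) = 1×28.085 + 2×15.999 = 60.083 g/mol.
Mass of SiO2 per formula unit = 3.0000 × 60.083 = 180.249 g.
SiO2 wt% = 180.249 / 458.948 × 100 = 39.27%.

39.27 wt%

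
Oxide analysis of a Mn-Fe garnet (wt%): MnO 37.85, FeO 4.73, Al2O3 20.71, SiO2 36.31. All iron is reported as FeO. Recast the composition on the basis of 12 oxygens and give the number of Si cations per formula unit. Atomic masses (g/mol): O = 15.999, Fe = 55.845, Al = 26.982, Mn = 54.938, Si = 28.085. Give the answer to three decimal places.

MnO (M=70.937): mol = 0.53357; Mn = 0.53357, O = 0.53357.
FeO (M=71.844): mol = 0.06584; Fe = 0.06584, O = 0.06584.
Al2O3 (M=101.961): mol = 0.20312; Al = 0.40624, O = 0.60936.
SiO2 (M=60.083): mol = 0.60433; Si = 0.60433, O = 1.20866.
ΣO = 2.41743; factor = 12/ΣO = 4.96395.
Si apfu = 0.60433 × 4.96395 = 3.000.

3.000 Si apfu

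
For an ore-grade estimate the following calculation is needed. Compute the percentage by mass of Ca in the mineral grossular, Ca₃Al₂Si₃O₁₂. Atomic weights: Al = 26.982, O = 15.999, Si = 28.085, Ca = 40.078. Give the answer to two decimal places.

Molar mass of Ca₃Al₂Si₃O₁₂: 3*40.078 + 2*26.982 + 3*28.085 + 12*15.999 = 450.441 g/mol.
Mass of Ca per formula unit: 3 × 40.078 = 120.234 g.
Weight fraction Ca = 120.234 / 450.441 = 0.2669.

26.69 wt%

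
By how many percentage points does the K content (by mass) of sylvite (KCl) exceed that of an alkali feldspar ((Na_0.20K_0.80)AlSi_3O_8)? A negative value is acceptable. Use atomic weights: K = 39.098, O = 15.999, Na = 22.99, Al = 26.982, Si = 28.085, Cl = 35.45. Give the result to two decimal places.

First mineral: 39.098 g K in 74.548 g formula = 52.45 wt% K.
Second mineral: 31.278 g K in 275.105 g formula = 11.37 wt% K.
52.45% − 11.37% gives a difference of 41.08 percentage points.

41.08 percentage points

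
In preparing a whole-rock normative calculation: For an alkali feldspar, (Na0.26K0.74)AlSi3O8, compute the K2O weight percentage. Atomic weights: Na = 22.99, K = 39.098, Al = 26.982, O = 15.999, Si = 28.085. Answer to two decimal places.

12.71 wt%

M((Na0.26K0.74)AlSi3O8) = 274.139 g/mol; M(K2O) = 94.195 g/mol.
Moles K2O per formula unit = 0.74 K ÷ 2 = 0.3700.
K2O fraction = (0.3700 × 94.195) / 274.139 = 34.852/274.139 = 0.1271.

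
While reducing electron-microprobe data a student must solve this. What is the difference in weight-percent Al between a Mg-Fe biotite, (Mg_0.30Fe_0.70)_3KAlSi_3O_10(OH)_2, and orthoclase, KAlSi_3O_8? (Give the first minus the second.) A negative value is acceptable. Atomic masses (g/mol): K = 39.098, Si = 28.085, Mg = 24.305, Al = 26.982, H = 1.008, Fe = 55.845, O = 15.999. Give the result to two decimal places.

-4.11 percentage points

First mineral: 26.982 g Al in 483.488 g formula = 5.58 wt% Al.
Second mineral: 26.982 g Al in 278.327 g formula = 9.69 wt% Al.
5.58% − 9.69% gives a difference of -4.11 percentage points.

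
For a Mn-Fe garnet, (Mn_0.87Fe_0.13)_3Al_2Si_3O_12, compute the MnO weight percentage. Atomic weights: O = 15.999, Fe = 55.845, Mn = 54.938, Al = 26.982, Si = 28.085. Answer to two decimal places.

37.37 wt%

M((Mn_0.87Fe_0.13)_3Al_2Si_3O_12) = 495.375 g/mol; M(MnO) = 70.937 g/mol.
Moles MnO per formula unit = 2.61 Mn ÷ 1 = 2.6100.
MnO fraction = (2.6100 × 70.937) / 495.375 = 185.146/495.375 = 0.3737.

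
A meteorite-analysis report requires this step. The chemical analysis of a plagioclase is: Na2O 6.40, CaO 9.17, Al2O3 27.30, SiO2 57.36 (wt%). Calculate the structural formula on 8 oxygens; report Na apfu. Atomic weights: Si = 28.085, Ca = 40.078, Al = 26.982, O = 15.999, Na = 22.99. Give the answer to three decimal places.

Na2O: 6.40/61.979 = 0.10326 mol → 0.20652 mol Na, 0.10326 mol O.
CaO: 9.17/56.077 = 0.16353 mol → 0.16353 mol Ca, 0.16353 mol O.
Al2O3: 27.30/101.961 = 0.26775 mol → 0.53550 mol Al, 0.80325 mol O.
SiO2: 57.36/60.083 = 0.95468 mol → 0.95468 mol Si, 1.90936 mol O.
Total oxygen = 2.97940 mol. Normalization factor = 8/2.97940 = 2.68510.
Na per 8 O = 0.20652 × 2.68510 = 0.555.

0.555 Na apfu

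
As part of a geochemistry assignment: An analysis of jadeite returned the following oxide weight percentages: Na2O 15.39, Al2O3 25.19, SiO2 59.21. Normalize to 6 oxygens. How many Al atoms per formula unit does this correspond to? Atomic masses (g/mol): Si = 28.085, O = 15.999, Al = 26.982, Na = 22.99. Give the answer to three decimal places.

Na2O: 15.39/61.979 = 0.24831 mol → 0.49662 mol Na, 0.24831 mol O.
Al2O3: 25.19/101.961 = 0.24706 mol → 0.49412 mol Al, 0.74118 mol O.
SiO2: 59.21/60.083 = 0.98547 mol → 0.98547 mol Si, 1.97094 mol O.
Total oxygen = 2.96043 mol. Normalization factor = 6/2.96043 = 2.02673.
Al per 6 O = 0.49412 × 2.02673 = 1.001.

1.001 Al apfu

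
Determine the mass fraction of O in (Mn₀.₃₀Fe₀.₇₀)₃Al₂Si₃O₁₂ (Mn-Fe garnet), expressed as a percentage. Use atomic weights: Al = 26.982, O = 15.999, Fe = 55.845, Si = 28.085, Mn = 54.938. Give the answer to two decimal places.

Formula mass = 0.90*54.938 + 2.10*55.845 + 2*26.982 + 3*28.085 + 12*15.999 = 496.926 g/mol, of which 191.988 g is O.
So O makes up 191.988/496.926 = 0.3864 of the mass, i.e. 38.64%.

38.64 wt%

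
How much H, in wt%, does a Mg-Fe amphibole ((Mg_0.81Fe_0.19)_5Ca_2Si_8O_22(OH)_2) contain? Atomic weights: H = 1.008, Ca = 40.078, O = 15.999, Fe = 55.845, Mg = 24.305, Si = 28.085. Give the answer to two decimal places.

M((Mg_0.81Fe_0.19)_5Ca_2Si_8O_22(OH)_2) = 842.316 g/mol.
H contributes 2 × 1.008 = 2.016 g per mole.
2.016/842.316 = 0.0024 → 0.24%.

0.24 wt%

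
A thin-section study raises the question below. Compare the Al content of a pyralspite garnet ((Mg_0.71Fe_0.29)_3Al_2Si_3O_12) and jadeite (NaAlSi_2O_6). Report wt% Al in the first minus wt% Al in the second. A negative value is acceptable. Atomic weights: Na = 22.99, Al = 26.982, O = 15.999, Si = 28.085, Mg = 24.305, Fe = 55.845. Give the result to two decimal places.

M((Mg_0.71Fe_0.29)_3Al_2Si_3O_12) = 430.562 g/mol, so wt% Al = 53.964/430.562 × 100 = 12.53%.
M(NaAlSi_2O_6) = 202.136 g/mol, so wt% Al = 26.982/202.136 × 100 = 13.35%.
12.53 − 13.35 = -0.82 pp.

-0.82 percentage points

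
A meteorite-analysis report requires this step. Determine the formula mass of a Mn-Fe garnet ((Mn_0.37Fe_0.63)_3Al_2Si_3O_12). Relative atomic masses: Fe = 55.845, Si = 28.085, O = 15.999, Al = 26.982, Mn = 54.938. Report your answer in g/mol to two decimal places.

496.74 g/mol

M = 1.11(54.938) + 1.89(55.845) + 2(26.982) + 3(28.085) + 12(15.999)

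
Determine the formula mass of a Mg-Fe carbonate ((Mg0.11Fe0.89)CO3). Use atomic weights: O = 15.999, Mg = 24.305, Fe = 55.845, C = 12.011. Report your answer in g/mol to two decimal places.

The formula mass is the sum 0.11×24.305 + 0.89×55.845 + 1×12.011 + 3×15.999.

112.38 g/mol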